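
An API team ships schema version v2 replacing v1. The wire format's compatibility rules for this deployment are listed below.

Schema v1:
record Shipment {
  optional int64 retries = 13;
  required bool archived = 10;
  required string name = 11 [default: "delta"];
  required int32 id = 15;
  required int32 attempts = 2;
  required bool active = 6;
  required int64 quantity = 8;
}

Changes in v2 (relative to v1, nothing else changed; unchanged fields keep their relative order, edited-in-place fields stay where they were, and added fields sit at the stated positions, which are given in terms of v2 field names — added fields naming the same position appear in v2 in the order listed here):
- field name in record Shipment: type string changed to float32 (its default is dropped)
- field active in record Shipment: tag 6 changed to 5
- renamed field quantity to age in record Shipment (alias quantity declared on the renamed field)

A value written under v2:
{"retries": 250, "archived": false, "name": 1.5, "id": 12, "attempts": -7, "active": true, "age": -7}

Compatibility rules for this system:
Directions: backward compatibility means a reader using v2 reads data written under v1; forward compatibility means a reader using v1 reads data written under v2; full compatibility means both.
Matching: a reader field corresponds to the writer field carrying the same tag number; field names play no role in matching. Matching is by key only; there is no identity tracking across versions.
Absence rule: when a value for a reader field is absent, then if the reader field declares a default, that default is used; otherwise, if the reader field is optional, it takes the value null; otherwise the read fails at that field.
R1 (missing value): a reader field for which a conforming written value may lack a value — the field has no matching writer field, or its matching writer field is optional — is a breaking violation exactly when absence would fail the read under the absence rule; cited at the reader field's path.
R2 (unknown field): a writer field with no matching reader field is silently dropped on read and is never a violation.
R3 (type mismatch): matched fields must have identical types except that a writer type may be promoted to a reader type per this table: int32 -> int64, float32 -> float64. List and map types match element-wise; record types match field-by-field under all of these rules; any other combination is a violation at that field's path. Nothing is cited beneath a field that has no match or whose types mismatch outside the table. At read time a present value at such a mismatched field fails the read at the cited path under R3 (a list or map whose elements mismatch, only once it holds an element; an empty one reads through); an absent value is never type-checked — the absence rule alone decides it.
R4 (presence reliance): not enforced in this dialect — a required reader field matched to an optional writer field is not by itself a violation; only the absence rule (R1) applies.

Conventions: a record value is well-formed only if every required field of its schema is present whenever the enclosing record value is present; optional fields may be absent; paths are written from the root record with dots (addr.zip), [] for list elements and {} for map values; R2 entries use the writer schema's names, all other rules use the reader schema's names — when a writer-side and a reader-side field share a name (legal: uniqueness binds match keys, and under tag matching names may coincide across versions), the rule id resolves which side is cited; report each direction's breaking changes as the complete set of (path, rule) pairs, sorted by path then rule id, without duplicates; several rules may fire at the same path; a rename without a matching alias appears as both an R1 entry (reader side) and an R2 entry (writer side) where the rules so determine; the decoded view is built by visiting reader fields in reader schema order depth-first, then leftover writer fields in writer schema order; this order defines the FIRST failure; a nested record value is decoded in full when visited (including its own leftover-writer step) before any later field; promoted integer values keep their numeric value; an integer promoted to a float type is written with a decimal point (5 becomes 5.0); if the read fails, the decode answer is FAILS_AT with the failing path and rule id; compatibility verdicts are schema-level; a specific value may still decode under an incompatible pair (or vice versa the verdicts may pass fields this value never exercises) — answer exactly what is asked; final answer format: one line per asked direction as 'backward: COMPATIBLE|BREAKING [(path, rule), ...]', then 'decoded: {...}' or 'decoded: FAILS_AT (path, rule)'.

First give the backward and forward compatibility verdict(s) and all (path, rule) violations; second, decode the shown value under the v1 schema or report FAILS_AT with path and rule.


backward: BREAKING [(active, R1), (name, R3)]; forward: BREAKING [(active, R1), (name, R3)]; decoded: FAILS_AT (name, R3)

each type pair in Shipment: writer, then reader
checking backward for Shipment: reader v2 against writer v1:
  writer optional, int64 -> int64: reader retries maps from writer retries
  writer required, bool -> bool: reader archived maps from writer archived
  writer required, string -> float32: reader name maps from writer name
  writer required, int32 -> int32: reader id maps from writer id
  writer required, int32 -> int32: reader attempts maps from writer attempts
  no writer field matches reader active
  writer required, int64 -> int64: reader age maps from writer quantity
  active (writer side), unknown to reader
  R1 fires at active
  R3 fires at name
  backward on Shipment therefore BREAKING (2)
checking forward for Shipment: reader v1 against writer v2:
  writer optional, int64 -> int64: reader retries maps from writer retries
  writer required, bool -> bool: reader archived maps from writer archived
  writer required, float32 -> string: reader name maps from writer name
  writer required, int32 -> int32: reader id maps from writer id
  writer required, int32 -> int32: reader attempts maps from writer attempts
  no writer field matches reader active
  writer required, int64 -> int64: reader quantity maps from writer age
  active (writer side), unknown to reader
  R1 fires at active
  R3 fires at name
  forward on Shipment therefore BREAKING (2)
decode (reader v1):
  retries := 250
  archived := false
  read fails at name under R3
  => FAILS_AT (name, R3)


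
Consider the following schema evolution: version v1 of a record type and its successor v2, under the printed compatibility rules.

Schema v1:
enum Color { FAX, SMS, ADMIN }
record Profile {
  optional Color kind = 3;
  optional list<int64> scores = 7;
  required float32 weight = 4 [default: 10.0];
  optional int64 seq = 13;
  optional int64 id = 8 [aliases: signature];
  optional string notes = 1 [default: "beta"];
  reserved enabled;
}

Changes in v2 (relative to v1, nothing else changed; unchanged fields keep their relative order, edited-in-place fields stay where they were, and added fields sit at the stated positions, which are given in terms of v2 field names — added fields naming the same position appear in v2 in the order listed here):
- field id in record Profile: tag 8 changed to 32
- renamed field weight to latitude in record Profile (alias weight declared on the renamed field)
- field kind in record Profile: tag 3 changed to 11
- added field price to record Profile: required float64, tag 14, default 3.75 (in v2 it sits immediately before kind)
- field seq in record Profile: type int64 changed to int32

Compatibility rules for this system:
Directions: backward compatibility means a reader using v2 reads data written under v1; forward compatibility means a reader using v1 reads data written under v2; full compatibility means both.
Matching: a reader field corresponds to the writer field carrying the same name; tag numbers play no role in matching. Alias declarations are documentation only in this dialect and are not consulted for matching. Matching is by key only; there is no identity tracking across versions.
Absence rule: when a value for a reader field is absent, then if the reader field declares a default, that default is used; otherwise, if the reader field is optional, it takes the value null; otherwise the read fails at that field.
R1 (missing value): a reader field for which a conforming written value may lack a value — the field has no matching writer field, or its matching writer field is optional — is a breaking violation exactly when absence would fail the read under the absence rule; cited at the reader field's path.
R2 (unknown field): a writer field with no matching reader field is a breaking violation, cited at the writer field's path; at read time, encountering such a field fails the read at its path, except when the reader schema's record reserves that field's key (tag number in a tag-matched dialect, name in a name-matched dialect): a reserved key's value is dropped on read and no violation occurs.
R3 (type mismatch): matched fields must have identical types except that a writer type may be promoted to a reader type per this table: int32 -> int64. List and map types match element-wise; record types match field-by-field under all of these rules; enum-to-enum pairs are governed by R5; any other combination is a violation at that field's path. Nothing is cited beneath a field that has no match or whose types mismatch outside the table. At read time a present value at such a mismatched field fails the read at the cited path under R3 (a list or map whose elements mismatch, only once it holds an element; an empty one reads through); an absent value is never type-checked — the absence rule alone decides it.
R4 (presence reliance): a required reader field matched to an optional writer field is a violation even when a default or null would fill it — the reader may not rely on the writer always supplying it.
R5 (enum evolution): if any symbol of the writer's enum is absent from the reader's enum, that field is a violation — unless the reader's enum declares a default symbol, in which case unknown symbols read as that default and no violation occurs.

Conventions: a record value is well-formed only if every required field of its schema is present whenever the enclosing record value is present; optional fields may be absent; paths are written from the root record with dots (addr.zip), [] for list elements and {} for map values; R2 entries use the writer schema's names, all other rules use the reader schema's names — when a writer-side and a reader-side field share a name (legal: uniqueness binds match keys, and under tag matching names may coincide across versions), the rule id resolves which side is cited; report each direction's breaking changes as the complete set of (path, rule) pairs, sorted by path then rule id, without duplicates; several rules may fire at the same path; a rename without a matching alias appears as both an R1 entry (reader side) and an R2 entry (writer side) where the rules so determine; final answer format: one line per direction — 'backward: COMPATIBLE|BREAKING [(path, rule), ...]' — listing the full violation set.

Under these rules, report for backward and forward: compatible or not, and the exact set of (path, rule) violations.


the writer's type comes first in each Profile pair
backward on Profile — v2 reading data written by v1:
  price: no writer match
  kind: paired with writer kind (Color -> Color; writer optional)
  scores: paired with writer scores (list<int64> -> list<int64>; writer optional)
  latitude: no writer match
  seq: paired with writer seq (int64 -> int32; writer optional)
  id: paired with writer id (int64 -> int64; writer optional)
  notes: paired with writer notes (string -> string; writer optional)
  writer weight: unknown to reader
  rule R3 violated at seq
  rule R2 violated at weight
  => backward verdict for Profile: BREAKING, 2 violation(s)
forward on Profile — v1 reading data written by v2:
  kind: paired with writer kind (Color -> Color; writer optional)
  scores: paired with writer scores (list<int64> -> list<int64>; writer optional)
  weight: no writer match
  seq: paired with writer seq (int32 -> int64; writer optional)
  id: paired with writer id (int64 -> int64; writer optional)
  notes: paired with writer notes (string -> string; writer optional)
  writer price: unknown to reader
  writer latitude: unknown to reader
  rule R2 violated at latitude
  rule R2 violated at price
  => forward verdict for Profile: BREAKING, 2 violation(s)

backward: BREAKING [(seq, R3), (weight, R2)]; forward: BREAKING [(latitude, R2), (price, R2)]


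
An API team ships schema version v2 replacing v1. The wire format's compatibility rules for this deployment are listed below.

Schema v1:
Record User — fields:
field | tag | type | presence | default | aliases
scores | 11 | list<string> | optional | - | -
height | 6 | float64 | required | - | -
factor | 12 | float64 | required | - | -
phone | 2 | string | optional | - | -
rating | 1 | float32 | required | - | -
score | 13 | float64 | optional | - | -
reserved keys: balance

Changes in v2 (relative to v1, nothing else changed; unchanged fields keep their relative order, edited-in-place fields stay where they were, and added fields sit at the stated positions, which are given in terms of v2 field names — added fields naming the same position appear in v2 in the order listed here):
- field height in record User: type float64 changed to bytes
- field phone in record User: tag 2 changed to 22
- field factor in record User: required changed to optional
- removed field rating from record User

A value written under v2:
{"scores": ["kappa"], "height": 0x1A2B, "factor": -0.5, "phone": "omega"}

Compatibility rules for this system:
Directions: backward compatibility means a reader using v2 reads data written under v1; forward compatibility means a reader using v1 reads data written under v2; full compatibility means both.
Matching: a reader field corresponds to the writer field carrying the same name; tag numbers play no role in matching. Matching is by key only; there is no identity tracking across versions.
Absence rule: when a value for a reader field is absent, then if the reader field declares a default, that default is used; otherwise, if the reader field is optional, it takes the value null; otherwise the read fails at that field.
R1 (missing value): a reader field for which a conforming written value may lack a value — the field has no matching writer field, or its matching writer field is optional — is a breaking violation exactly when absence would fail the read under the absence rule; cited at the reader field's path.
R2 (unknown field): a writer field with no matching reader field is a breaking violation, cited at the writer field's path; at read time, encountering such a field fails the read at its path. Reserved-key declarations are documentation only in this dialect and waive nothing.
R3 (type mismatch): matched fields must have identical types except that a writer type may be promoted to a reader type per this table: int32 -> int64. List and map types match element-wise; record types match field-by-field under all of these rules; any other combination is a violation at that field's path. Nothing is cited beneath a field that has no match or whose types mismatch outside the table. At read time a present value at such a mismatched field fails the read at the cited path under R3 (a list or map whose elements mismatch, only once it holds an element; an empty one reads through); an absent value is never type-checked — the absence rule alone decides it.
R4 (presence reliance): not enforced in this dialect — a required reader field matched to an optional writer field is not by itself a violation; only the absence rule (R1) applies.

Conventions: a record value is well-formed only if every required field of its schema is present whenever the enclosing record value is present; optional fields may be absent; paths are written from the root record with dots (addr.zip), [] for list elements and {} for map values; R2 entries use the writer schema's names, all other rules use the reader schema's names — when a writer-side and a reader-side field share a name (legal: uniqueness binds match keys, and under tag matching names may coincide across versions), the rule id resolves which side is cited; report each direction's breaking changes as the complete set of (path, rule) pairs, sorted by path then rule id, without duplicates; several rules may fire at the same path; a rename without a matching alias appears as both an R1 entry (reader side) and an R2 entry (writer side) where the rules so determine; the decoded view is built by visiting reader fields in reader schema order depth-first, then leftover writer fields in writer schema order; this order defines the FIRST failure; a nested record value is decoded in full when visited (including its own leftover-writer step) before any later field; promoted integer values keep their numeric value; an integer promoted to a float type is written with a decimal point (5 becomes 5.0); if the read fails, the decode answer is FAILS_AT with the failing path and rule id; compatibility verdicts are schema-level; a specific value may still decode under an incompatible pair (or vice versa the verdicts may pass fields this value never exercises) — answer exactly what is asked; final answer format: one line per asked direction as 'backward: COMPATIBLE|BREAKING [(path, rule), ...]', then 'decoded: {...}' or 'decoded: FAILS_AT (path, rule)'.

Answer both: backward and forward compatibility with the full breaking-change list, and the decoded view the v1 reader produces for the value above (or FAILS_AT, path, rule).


in User below, arrows point writer -> reader
backward for User (reader v2, writer v1):
  scores: paired with writer scores (list<string> -> list<string>; writer optional)
  height: paired with writer height (float64 -> bytes; writer required)
  factor: paired with writer factor (float64 -> float64; writer required)
  phone: paired with writer phone (string -> string; writer optional)
  score: paired with writer score (float64 -> float64; writer optional)
  leftover writer field: rating
  R3 fires at height
  R2 fires at rating
  => backward verdict for User: BREAKING, 2 violation(s)
forward for User (reader v1, writer v2):
  scores: paired with writer scores (list<string> -> list<string>; writer optional)
  height: paired with writer height (bytes -> float64; writer required)
  factor: paired with writer factor (float64 -> float64; writer optional)
  phone: paired with writer phone (string -> string; writer optional)
  rating has no writer counterpart
  score: paired with writer score (float64 -> float64; writer optional)
  R1 fires at factor
  R3 fires at height
  R1 fires at rating
  => forward verdict for User: BREAKING, 3 violation(s)
decoding the User value with the v1 reader:
  scores := ["kappa"]
  read fails at height under R3
  => FAILS_AT (height, R3)

backward: BREAKING [(height, R3), (rating, R2)]; forward: BREAKING [(factor, R1), (height, R3), (rating, R1)]; decoded: FAILS_AT (height, R3)


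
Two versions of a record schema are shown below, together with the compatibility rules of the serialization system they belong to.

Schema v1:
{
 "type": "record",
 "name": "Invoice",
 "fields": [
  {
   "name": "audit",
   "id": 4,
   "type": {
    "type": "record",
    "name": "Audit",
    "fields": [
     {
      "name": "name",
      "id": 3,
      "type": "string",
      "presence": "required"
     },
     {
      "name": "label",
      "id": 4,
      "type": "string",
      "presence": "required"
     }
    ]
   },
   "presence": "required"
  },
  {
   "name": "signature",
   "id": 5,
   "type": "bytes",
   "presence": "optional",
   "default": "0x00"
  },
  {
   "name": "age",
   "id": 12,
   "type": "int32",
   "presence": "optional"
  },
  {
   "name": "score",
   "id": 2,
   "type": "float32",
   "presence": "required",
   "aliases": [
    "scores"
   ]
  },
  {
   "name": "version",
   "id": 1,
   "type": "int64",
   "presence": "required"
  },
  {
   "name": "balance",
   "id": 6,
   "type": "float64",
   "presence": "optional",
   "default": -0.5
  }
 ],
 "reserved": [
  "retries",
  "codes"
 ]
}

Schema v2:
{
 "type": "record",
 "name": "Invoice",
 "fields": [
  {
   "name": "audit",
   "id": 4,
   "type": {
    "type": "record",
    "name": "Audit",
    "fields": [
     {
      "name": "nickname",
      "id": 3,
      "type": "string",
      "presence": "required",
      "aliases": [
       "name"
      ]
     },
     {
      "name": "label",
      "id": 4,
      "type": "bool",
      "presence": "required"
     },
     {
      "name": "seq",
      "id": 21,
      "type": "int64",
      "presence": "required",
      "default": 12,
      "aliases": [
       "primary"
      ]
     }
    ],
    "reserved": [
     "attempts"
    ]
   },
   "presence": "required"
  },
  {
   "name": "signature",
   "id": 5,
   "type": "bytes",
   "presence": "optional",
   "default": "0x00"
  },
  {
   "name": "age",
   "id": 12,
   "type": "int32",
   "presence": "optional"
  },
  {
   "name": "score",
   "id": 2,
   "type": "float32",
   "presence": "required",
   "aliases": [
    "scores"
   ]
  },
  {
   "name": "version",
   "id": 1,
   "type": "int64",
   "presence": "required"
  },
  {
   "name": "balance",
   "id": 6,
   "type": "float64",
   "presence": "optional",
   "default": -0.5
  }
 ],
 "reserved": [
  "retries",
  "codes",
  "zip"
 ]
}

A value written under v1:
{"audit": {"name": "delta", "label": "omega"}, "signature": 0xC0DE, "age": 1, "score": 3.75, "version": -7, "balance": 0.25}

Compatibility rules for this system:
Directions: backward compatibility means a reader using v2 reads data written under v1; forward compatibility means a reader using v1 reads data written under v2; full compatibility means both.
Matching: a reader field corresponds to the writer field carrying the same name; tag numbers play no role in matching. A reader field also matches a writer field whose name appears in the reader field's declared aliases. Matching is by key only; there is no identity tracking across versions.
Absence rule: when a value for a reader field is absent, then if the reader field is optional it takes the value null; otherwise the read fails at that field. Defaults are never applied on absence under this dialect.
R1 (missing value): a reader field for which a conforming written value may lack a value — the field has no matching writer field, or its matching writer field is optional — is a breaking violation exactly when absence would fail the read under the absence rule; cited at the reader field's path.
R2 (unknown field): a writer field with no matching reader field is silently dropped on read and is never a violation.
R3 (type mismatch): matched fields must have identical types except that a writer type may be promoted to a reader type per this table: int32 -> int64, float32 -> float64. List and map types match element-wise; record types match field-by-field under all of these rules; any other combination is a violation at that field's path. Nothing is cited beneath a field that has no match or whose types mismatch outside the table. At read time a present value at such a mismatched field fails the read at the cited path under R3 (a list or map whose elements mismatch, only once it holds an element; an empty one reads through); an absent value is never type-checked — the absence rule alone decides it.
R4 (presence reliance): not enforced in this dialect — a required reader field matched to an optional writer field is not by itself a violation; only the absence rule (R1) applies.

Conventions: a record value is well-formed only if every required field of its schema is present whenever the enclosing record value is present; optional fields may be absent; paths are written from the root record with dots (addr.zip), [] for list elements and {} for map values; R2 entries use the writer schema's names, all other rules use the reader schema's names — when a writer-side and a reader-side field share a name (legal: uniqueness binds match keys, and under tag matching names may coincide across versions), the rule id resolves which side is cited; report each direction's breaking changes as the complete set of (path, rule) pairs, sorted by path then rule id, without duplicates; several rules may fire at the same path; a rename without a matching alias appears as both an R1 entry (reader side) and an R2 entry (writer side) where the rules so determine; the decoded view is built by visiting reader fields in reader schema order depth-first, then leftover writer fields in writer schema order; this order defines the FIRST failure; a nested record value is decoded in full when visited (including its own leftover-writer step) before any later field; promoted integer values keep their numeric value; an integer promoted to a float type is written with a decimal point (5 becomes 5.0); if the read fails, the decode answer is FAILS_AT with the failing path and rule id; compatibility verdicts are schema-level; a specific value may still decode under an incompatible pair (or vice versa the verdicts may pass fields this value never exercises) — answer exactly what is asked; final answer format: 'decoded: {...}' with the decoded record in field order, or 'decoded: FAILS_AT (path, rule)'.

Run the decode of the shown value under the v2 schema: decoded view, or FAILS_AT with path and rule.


decoded: FAILS_AT (audit.label, R3)

the writer's type comes first in each Invoice pair
decode (reader v2):
  audit.nickname := "delta" (from writer name)
  read fails at audit.label under R3
  => FAILS_AT (audit.label, R3)
the other Invoice changes do not affect what is asked:
  renamed field name to nickname in record Audit (alias name declared on the renamed field) -> a verdict-level change on Invoice — the shown value reads the same
  added field seq to record Audit: required int64, tag 21, default 12 (in v2 it sits last) -> a verdict-level change on Invoice — the shown value reads the same


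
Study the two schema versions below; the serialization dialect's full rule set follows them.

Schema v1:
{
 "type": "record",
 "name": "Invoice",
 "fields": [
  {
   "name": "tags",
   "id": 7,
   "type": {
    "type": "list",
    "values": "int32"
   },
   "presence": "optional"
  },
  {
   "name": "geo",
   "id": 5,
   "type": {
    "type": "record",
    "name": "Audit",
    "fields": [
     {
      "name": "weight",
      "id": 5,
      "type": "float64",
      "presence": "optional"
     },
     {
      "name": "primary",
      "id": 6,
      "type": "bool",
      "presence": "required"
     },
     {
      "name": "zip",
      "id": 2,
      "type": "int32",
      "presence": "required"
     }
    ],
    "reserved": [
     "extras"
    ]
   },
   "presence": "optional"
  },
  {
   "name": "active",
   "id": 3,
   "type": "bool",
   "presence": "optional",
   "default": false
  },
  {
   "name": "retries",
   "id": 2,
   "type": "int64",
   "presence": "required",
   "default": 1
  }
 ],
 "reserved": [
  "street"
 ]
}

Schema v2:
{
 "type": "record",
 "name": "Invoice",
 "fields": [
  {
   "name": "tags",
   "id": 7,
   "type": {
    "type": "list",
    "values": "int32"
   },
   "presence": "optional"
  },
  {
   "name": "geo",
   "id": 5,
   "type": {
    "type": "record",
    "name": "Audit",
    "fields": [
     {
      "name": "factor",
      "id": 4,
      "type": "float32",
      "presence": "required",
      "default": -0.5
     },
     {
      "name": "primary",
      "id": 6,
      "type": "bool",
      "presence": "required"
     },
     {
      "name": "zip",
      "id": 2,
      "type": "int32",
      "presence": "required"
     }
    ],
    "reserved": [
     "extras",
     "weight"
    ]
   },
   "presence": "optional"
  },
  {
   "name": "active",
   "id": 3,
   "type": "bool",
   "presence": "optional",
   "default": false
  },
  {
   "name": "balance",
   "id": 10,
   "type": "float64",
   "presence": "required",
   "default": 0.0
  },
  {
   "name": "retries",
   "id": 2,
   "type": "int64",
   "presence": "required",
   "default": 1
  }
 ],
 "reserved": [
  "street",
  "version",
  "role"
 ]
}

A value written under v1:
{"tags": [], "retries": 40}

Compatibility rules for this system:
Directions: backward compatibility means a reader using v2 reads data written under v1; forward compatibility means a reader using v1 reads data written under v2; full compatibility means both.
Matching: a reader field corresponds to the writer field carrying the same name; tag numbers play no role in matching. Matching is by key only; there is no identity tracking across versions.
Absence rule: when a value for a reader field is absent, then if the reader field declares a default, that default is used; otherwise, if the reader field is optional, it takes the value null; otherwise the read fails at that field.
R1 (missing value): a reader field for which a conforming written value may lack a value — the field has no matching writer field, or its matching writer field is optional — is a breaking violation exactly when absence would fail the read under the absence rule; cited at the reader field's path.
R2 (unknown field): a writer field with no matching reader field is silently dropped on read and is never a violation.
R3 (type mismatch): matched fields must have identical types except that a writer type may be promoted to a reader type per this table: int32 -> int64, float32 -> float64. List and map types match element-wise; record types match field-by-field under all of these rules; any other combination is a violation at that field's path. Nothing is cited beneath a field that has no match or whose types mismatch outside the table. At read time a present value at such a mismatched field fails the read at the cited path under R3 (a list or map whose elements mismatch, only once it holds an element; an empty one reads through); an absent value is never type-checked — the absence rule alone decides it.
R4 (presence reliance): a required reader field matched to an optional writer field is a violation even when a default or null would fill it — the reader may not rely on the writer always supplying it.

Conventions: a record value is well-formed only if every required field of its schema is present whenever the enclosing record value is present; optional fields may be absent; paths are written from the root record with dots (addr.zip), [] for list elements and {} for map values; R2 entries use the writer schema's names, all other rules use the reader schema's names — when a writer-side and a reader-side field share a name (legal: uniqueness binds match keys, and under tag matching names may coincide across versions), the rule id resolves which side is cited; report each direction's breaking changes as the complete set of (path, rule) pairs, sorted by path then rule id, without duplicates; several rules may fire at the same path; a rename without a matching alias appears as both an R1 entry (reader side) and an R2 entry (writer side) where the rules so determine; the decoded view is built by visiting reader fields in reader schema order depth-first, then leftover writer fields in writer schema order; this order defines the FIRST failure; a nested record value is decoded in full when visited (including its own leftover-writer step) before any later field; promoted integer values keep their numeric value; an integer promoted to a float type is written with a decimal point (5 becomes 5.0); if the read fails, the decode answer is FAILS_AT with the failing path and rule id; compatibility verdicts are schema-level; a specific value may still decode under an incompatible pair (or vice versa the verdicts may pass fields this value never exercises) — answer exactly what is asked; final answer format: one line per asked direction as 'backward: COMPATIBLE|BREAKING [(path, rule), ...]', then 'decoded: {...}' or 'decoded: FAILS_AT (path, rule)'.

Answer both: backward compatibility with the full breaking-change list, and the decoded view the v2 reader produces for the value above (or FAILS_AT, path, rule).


backward: COMPATIBLE []; decoded: {"tags": [], "geo": null, "active": false, "balance": 0.0, "retries": 40}

arrows below run writer -> reader for Invoice
backward pass over Invoice, reader schema v2, writer schema v1:
  writer optional, list<int32> -> list<int32>: reader tags maps from writer tags
  writer optional, Audit -> Audit: reader geo maps from writer geo
  writer optional, bool -> bool: reader active maps from writer active
  balance has no writer counterpart
  writer required, int64 -> int64: reader retries maps from writer retries
  geo.factor has no writer counterpart
  writer required, bool -> bool: reader geo.primary maps from writer geo.primary
  writer required, int32 -> int32: reader geo.zip maps from writer geo.zip
  writer field geo.weight has no reader counterpart
  => backward: COMPATIBLE
decode walk for Invoice under reader schema v2:
  tags := []
  geo := null (missing; optional => null)
  active := false (missing; default applied)
  balance := 0.0 (missing; default applied)
  retries := 40
  => decoded: {"tags": [], "geo": null, "active": false, "balance": 0.0, "retries": 40}
checking off the Invoice differences that do not matter here:
  added field factor to record Audit: required float32, tag 4, default -0.5 (in v2 it sits immediately before primary) -> inert for the asked Invoice verdict: nothing fires
  removed field weight from record Audit (its key "weight" joins the reserved list) -> inert for the asked Invoice verdict: nothing fires


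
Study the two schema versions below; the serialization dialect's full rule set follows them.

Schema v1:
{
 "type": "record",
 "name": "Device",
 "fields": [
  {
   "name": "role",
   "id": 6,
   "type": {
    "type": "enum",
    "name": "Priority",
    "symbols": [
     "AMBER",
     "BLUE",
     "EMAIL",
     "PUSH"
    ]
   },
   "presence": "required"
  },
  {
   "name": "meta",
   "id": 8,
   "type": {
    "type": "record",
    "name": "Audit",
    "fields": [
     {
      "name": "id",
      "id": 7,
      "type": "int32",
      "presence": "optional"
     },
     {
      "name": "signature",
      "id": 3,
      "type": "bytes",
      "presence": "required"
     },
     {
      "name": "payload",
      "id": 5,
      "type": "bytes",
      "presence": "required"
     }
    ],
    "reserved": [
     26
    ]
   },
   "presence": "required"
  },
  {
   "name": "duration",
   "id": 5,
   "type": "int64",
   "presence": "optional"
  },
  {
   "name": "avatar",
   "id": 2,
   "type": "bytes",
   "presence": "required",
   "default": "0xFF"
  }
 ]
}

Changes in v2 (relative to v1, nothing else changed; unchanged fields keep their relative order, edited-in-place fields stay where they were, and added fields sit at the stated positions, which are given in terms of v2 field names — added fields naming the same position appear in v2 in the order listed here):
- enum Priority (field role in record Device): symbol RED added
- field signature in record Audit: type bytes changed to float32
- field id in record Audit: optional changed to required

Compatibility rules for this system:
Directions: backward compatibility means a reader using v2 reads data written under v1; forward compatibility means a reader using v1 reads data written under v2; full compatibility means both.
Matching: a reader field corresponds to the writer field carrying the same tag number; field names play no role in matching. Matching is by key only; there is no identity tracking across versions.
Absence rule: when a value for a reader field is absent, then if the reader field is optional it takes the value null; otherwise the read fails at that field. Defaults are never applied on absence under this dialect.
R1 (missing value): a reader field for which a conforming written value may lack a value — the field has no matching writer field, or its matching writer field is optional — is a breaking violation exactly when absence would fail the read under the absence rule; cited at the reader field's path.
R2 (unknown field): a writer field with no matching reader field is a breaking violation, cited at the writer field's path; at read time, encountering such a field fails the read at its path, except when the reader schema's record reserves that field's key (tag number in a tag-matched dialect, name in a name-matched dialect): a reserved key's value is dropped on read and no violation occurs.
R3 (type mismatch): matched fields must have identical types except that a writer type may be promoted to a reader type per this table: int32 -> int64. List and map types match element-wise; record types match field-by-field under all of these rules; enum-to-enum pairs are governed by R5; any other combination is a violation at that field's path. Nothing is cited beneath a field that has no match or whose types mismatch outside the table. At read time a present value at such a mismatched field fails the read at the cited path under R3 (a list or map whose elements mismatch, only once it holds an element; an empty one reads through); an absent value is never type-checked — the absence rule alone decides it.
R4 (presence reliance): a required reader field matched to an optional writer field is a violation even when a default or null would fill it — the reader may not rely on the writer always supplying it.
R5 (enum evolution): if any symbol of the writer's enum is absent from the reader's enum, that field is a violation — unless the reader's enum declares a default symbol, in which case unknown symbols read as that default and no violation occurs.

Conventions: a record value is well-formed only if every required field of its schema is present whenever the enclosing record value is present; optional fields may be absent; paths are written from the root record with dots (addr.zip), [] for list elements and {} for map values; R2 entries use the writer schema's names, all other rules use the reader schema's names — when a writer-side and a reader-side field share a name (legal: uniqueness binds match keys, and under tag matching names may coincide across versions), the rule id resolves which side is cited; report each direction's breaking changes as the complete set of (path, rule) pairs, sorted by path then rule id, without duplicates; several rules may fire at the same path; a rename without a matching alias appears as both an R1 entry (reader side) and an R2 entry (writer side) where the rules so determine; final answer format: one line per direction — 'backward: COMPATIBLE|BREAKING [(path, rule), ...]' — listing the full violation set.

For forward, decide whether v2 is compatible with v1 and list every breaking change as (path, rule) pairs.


forward: BREAKING [(meta.signature, R3), (role, R5)]

arrows below run writer -> reader for Device
forward pass over Device, reader schema v1, writer schema v2:
  role: Priority -> Priority, writer required; from role
  meta: Audit -> Audit, writer required; from meta
  duration: int64 -> int64, writer optional; from duration
  avatar: bytes -> bytes, writer required; from avatar
  meta.id: int32 -> int32, writer required; from meta.id
  meta.signature: float32 -> bytes, writer required; from meta.signature
  meta.payload: bytes -> bytes, writer required; from meta.payload
  R3 fires at meta.signature
  R5 fires at role
  => forward verdict for Device: BREAKING, 2 violation(s)
the other Device changes do not affect what is asked:
  field id in record Audit: optional changed to required -> affects backward compatibility only, which is not asked


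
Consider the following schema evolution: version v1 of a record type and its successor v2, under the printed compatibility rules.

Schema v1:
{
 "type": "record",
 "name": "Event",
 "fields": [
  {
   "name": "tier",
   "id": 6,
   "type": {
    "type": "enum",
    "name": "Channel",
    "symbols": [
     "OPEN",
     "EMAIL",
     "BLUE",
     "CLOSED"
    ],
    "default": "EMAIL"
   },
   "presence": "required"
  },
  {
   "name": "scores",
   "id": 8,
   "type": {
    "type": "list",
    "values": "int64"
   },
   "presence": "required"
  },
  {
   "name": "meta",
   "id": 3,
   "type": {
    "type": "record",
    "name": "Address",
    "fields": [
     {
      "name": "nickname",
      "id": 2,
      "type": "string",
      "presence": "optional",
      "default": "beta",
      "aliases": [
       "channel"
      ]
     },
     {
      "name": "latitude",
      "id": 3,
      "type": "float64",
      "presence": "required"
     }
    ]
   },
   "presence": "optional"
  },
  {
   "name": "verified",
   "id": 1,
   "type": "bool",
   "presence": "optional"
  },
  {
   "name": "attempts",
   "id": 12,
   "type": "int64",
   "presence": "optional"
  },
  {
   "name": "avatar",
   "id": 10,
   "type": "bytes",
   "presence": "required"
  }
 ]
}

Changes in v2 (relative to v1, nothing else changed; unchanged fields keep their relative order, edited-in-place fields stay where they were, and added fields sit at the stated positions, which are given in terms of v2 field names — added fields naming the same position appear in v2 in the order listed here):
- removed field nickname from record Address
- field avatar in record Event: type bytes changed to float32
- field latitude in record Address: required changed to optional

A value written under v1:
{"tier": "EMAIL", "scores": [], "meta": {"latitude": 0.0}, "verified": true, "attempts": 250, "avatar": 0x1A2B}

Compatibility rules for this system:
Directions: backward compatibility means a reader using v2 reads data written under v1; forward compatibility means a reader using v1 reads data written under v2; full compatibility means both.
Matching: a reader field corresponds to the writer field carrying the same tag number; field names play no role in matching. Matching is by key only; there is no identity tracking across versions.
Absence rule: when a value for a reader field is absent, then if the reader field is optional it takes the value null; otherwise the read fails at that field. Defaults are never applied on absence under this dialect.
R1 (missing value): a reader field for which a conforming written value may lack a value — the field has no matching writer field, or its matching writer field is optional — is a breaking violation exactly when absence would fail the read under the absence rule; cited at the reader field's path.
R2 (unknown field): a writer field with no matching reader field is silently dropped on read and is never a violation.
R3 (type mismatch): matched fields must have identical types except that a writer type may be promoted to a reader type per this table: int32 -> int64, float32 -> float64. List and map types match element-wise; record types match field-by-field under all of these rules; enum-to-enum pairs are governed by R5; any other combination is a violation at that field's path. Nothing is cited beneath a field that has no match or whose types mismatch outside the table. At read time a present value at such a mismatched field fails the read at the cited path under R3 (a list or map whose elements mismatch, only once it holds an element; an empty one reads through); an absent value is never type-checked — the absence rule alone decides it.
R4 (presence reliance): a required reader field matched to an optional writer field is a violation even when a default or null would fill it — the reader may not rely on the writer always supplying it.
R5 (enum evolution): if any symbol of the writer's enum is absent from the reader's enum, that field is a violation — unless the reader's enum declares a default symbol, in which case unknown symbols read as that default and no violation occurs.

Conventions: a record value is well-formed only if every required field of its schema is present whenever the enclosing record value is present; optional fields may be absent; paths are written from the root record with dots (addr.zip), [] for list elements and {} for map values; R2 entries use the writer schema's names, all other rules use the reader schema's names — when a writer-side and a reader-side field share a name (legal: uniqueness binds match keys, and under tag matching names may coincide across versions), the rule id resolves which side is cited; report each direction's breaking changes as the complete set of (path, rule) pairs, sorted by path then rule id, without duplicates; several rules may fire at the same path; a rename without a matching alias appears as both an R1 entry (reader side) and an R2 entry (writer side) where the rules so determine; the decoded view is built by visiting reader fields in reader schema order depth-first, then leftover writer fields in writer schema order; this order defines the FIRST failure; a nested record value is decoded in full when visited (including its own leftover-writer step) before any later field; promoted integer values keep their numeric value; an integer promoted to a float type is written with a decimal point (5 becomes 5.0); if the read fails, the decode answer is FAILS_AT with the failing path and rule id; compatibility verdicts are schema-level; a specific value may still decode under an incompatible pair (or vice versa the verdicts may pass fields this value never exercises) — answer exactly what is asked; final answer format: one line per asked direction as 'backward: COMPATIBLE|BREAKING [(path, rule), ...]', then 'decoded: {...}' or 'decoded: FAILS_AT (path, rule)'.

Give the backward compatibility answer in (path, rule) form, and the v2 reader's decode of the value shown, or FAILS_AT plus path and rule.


backward: BREAKING [(avatar, R3)]; decoded: FAILS_AT (avatar, R3)

arrows below run writer -> reader for Event
checking backward for Event: reader v2 against writer v1:
  tier: paired with writer tier (Channel -> Channel; writer required)
  scores: paired with writer scores (list<int64> -> list<int64>; writer required)
  meta: paired with writer meta (Address -> Address; writer optional)
  verified: paired with writer verified (bool -> bool; writer optional)
  attempts: paired with writer attempts (int64 -> int64; writer optional)
  avatar: paired with writer avatar (bytes -> float32; writer required)
  meta.latitude: paired with writer meta.latitude (float64 -> float64; writer required)
  writer field meta.nickname has no reader counterpart
  rule R3 violated at avatar
  => backward: BREAKING (1)
decoding the Event value with the v2 reader:
  tier := "EMAIL"
  scores := []
  meta.latitude := 0.0
  verified := true
  attempts := 250
  read fails at avatar under R3
  => FAILS_AT (avatar, R3)
checking off the Event differences that do not matter here:
  removed field nickname from record Address -> inert for the asked Event verdict: nothing fires
  field latitude in record Address: required changed to optional -> its effect on Event is confined to the forward direction, not asked
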